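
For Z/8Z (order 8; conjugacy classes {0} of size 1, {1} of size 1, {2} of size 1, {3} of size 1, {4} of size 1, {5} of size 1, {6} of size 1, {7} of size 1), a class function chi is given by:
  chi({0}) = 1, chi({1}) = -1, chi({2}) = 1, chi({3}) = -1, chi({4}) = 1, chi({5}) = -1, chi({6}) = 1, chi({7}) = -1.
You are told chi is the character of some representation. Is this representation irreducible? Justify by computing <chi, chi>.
Irreducible: <chi, chi> = 1.

Reasoning: <chi, chi> = (1/|G|) sum_C |C| * |chi(C)|^2 = (1/8)[1*|1|^2 + 1*|-1|^2 + 1*|1|^2 + 1*|-1|^2 + 1*|1|^2 + 1*|-1|^2 + 1*|1|^2 + 1*|-1|^2]
  = (1/8)[(1) + (1) + (1) + (1) + (1) + (1) + (1) + (1)] = 8/8 = 1.
(Exp terms are combined using exp(i*s)*conj(exp(i*t)) = exp(i*(s-t)), and sums of them are collapsed using the identity that for every m > 1 the m distinct m-th roots of unity sum to 0, e.g. 1 + exp(2*I*pi/3) + exp(-2*I*pi/3) = 0.)
A character is irreducible iff <chi, chi> = 1, so this representation is irreducible.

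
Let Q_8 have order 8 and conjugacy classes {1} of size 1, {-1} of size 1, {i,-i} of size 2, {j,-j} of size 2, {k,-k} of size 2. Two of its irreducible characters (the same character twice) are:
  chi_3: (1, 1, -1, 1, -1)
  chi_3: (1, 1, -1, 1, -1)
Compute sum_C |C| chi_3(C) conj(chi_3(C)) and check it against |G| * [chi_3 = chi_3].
Sum = 8 = |G| = 8; so <chi_3, chi_3> = 1 (norm-1 confirms irreducibility).

Derivation: Compute term by term over conjugacy classes (|C| * chi_3(C) * conj(chi_3(C))):
  1*(1)*conj(1) + 1*(1)*conj(1) + 2*(-1)*conj(-1) + 2*(1)*conj(1) + 2*(-1)*conj(-1)
  = (1) + (1) + (2) + (2) + (2)
  = 8.
Dividing by |G| = 8 gives 8/8 = 1, matching the row-orthogonality relation <chi_3, chi_3> = [chi_3 = chi_3].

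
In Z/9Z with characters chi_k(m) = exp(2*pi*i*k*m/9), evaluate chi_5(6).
chi_5(6) = zeta_9^30 = exp(2*I*pi/3)

Why: chi_5(6) = zeta_9^(5*6) = zeta_9^30. Since zeta_9^9 = 1, this equals zeta_9^3 = exp(2*pi*i*3/9) = exp(2*I*pi/3).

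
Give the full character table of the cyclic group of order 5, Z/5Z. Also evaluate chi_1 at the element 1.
Character table of Z/5Z (irreps indexed chi_0,...,chi_4 with chi_k(m) = zeta_5^(k*m), zeta_5 = exp(2*pi*i/5)):
  irrep \ class  {0} (size 1)  {1} (size 1)    {2} (size 1)    {3} (size 1)    {4} (size 1)  
  chi_0          1             1               1               1               1             
  chi_1          1             exp(2*I*pi/5)   exp(4*I*pi/5)   exp(-4*I*pi/5)  exp(-2*I*pi/5)
  chi_2          1             exp(4*I*pi/5)   exp(-2*I*pi/5)  exp(2*I*pi/5)   exp(-4*I*pi/5)
  chi_3          1             exp(-4*I*pi/5)  exp(2*I*pi/5)   exp(-2*I*pi/5)  exp(4*I*pi/5) 
  chi_4          1             exp(-2*I*pi/5)  exp(-4*I*pi/5)  exp(4*I*pi/5)   exp(2*I*pi/5) 

Spot check: chi_1(1) = zeta_5^(1*1) = zeta_5^1 = exp(2*I*pi/5).

Reasoning: Z/5Z is abelian, so all 5 irreducible complex representations are 1-dimensional. They are given by chi_k(m) = zeta_5^(k*m) for k = 0,...,4. Row orthogonality: sum_m chi_k(m) conj(chi_l(m)) = 5 * [k = l].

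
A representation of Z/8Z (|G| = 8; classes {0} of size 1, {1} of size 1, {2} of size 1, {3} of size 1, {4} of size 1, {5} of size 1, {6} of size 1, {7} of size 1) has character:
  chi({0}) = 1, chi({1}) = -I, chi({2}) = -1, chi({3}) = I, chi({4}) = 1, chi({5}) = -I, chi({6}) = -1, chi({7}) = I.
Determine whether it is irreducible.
Irreducible: <chi, chi> = 1.

Reasoning: <chi, chi> = (1/|G|) sum_C |C| * |chi(C)|^2 = (1/8)[1*|1|^2 + 1*|-I|^2 + 1*|-1|^2 + 1*|I|^2 + 1*|1|^2 + 1*|-I|^2 + 1*|-1|^2 + 1*|I|^2]
  = (1/8)[(1) + (1) + (1) + (1) + (1) + (1) + (1) + (1)] = 8/8 = 1.
(Exp terms are combined using exp(i*s)*conj(exp(i*t)) = exp(i*(s-t)), and sums of them are collapsed using the identity that for every m > 1 the m distinct m-th roots of unity sum to 0, e.g. 1 + exp(2*I*pi/3) + exp(-2*I*pi/3) = 0.)
A character is irreducible iff <chi, chi> = 1, so this representation is irreducible.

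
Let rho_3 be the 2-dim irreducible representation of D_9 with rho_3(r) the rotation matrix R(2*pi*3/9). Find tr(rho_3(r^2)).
chi_{rho_3}(r^2) = 2*cos(2*pi*3*2/9) = -1

Explanation: rho_3(r^2) is rotation by angle 2*pi*3*2/9, whose trace is 2*cos(2*pi*3*2/9) = -1.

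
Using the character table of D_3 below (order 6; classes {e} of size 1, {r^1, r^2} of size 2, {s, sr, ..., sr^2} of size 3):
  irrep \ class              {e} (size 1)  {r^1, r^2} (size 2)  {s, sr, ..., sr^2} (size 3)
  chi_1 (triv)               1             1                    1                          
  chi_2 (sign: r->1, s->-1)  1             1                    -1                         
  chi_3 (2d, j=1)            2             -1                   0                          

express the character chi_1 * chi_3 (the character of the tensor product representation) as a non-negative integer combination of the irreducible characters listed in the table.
chi_1 tensor chi_3 = chi_3 (all other irreducibles have multiplicity 0).

Solution. The character of a tensor product is the pointwise product (chi_1 * chi_3)(C) = chi_1(C) * chi_3(C):
  {e}: (1)*(2), {r^1, r^2}: (1)*(-1), {s, sr, ..., sr^2}: (1)*(0)
so (chi_1 * chi_3) takes values
  {e} -> 2, {r^1, r^2} -> -1, {s, sr, ..., sr^2} -> 0.
Now take the inner product of this character with each irreducible chi from the table, <chi_1*chi_3, chi> = (1/6) sum_C |C| (chi_1*chi_3)(C) conj(chi(C)):
  <chi_1*chi_3, chi_1> = (1/6)[1*(2)*conj(1) + 2*(-1)*conj(1) + 3*(0)*conj(1)]
      = (1/6)[(2) + (-2) + (0)] = 0/6 = 0
  <chi_1*chi_3, chi_2> = (1/6)[1*(2)*conj(1) + 2*(-1)*conj(1) + 3*(0)*conj(-1)]
      = (1/6)[(2) + (-2) + (0)] = 0/6 = 0
  <chi_1*chi_3, chi_3> = (1/6)[1*(2)*conj(2) + 2*(-1)*conj(-1) + 3*(0)*conj(0)]
      = (1/6)[(4) + (2) + (0)] = 6/6 = 1
Hence the multiplicities are chi_3: 1. Dimension check: dim(chi_1)*dim(chi_3) = 1*2 = 2 and sum (mult * dim) = 1*2 = 2.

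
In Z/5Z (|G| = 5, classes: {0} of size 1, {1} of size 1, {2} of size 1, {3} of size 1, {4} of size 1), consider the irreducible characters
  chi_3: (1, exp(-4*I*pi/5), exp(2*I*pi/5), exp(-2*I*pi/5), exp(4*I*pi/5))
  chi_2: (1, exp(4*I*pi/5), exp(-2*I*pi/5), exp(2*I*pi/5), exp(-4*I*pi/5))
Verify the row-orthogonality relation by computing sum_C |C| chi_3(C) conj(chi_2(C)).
Sum = 0; so <chi_3, chi_2> = 0 (distinct irreducibles are orthogonal).

Justification: Compute term by term over conjugacy classes (|C| * chi_3(C) * conj(chi_2(C))):
  1*(1)*conj(1) + 1*(exp(-4*I*pi/5))*conj(exp(4*I*pi/5)) + 1*(exp(2*I*pi/5))*conj(exp(-2*I*pi/5)) + 1*(exp(-2*I*pi/5))*conj(exp(2*I*pi/5)) + 1*(exp(4*I*pi/5))*conj(exp(-4*I*pi/5))
  = (1) + (exp(2*I*pi/5)) + (exp(4*I*pi/5)) + (exp(-4*I*pi/5)) + (exp(-2*I*pi/5))
  = 0.
(Exp terms are combined using exp(i*s)*conj(exp(i*t)) = exp(i*(s-t)), and sums of them are collapsed using the identity that for every m > 1 the m distinct m-th roots of unity sum to 0, e.g. 1 + exp(2*I*pi/3) + exp(-2*I*pi/3) = 0.)
Dividing by |G| = 5 gives 0/5 = 0, matching the row-orthogonality relation <chi_3, chi_2> = [chi_3 = chi_2].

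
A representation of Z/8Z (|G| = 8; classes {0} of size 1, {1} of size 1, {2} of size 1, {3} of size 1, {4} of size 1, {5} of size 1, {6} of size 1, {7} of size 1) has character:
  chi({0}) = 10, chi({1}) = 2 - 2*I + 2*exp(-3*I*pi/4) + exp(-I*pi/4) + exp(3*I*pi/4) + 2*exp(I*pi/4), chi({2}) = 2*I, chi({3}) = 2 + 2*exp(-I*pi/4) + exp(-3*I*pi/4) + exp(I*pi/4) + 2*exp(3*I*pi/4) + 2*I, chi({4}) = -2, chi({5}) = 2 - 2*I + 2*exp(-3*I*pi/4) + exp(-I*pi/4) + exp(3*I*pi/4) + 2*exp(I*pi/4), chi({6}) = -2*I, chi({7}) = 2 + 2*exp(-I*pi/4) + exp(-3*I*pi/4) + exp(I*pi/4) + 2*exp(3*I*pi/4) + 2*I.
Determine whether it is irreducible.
Not irreducible (reducible): <chi, chi> = 18 > 1.

<chi, chi> = (1/|G|) sum_C |C| * |chi(C)|^2 = (1/8)[1*|10|^2 + 1*|2 - 2*I + 2*exp(-3*I*pi/4) + exp(-I*pi/4) + exp(3*I*pi/4) + 2*exp(I*pi/4)|^2 + 1*|2*I|^2 + 1*|2 + 2*exp(-I*pi/4) + exp(-3*I*pi/4) + exp(I*pi/4) + 2*exp(3*I*pi/4) + 2*I|^2 + 1*|-2|^2 + 1*|2 - 2*I + 2*exp(-3*I*pi/4) + exp(-I*pi/4) + exp(3*I*pi/4) + 2*exp(I*pi/4)|^2 + 1*|-2*I|^2 + 1*|2 + 2*exp(-I*pi/4) + exp(-3*I*pi/4) + exp(I*pi/4) + 2*exp(3*I*pi/4) + 2*I|^2]
  = (1/8)[(100) + (8) + (4) + (8) + (4) + (8) + (4) + (8)] = 144/8 = 18.
(Exp terms are combined using exp(i*s)*conj(exp(i*t)) = exp(i*(s-t)), and sums of them are collapsed using the identity that for every m > 1 the m distinct m-th roots of unity sum to 0, e.g. 1 + exp(2*I*pi/3) + exp(-2*I*pi/3) = 0.)
A character is irreducible iff <chi, chi> = 1, so this representation is reducible.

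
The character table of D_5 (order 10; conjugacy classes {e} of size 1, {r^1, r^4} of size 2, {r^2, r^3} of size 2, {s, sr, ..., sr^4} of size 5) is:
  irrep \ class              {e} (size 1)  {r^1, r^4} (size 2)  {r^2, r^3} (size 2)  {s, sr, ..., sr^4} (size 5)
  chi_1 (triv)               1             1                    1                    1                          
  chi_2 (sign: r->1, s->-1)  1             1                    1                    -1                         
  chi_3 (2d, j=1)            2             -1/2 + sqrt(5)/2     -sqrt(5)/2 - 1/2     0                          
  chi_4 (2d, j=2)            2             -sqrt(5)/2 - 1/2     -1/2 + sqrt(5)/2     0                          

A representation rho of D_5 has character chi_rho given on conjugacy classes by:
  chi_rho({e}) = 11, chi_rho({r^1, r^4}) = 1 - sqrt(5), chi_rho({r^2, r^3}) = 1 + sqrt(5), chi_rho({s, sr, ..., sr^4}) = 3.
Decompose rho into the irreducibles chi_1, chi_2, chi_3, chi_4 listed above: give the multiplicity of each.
Multiplicities: chi_1: 3, chi_2: 0, chi_3: 1, chi_4: 3.

Why: Use <chi_rho, chi> = (1/|G|) sum_C |C| * chi_rho(C) * conj(chi(C)) with |G| = 10 for each irreducible chi in the table:
  <chi_rho, chi_1> = (1/10)[1*(11)*conj(1) + 2*(1 - sqrt(5))*conj(1) + 2*(1 + sqrt(5))*conj(1) + 5*(3)*conj(1)]
      = (1/10)[(11) + (2 - 2*sqrt(5)) + (2 + 2*sqrt(5)) + (15)] = 30/10 = 3
  <chi_rho, chi_2> = (1/10)[1*(11)*conj(1) + 2*(1 - sqrt(5))*conj(1) + 2*(1 + sqrt(5))*conj(1) + 5*(3)*conj(-1)]
      = (1/10)[(11) + (2 - 2*sqrt(5)) + (2 + 2*sqrt(5)) + (-15)] = 0/10 = 0
  <chi_rho, chi_3> = (1/10)[1*(11)*conj(2) + 2*(1 - sqrt(5))*conj(-1/2 + sqrt(5)/2) + 2*(1 + sqrt(5))*conj(-sqrt(5)/2 - 1/2) + 5*(3)*conj(0)]
      = (1/10)[(22) + (-6 + 2*sqrt(5)) + (-6 - 2*sqrt(5)) + (0)] = 10/10 = 1
  <chi_rho, chi_4> = (1/10)[1*(11)*conj(2) + 2*(1 - sqrt(5))*conj(-sqrt(5)/2 - 1/2) + 2*(1 + sqrt(5))*conj(-1/2 + sqrt(5)/2) + 5*(3)*conj(0)]
      = (1/10)[(22) + (4) + (4) + (0)] = 30/10 = 3
Dimension check: dim(rho) = sum (mult * dim) = 3*1 + 0*1 + 1*2 + 3*2 = 11 = chi_rho(e) = 11.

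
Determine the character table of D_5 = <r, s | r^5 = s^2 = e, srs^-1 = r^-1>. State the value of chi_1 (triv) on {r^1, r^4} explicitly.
Conjugacy classes: {e} of size 1, {r^1, r^4} of size 2, {r^2, r^3} of size 2, {s, sr, ..., sr^4} of size 5.
Character table:
  irrep \ class              {e} (size 1)  {r^1, r^4} (size 2)  {r^2, r^3} (size 2)  {s, sr, ..., sr^4} (size 5)
  chi_1 (triv)               1             1                    1                    1                          
  chi_2 (sign: r->1, s->-1)  1             1                    1                    -1                         
  chi_3 (2d, j=1)            2             -1/2 + sqrt(5)/2     -sqrt(5)/2 - 1/2     0                          
  chi_4 (2d, j=2)            2             -sqrt(5)/2 - 1/2     -1/2 + sqrt(5)/2     0                          

Spot check: chi_1 (triv) on {r^1, r^4} = 1.

D_5 has order 2*5 = 10 with 4 conjugacy classes, hence 4 irreducibles. Sum of squared dims 1 + 1 + 4 + 4 = 10 = |G|. Linear characters come from the abelianisation; the 2-dimensional irreps have character r^k -> 2*cos(2*pi*j*k/5), reflections -> 0.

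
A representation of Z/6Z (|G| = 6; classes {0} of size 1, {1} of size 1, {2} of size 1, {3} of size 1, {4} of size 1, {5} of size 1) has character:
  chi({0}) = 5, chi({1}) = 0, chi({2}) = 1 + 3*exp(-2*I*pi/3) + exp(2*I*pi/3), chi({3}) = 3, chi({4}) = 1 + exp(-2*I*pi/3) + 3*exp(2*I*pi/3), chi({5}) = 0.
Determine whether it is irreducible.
Not irreducible (reducible): <chi, chi> = 7 > 1.

Solution. <chi, chi> = (1/|G|) sum_C |C| * |chi(C)|^2 = (1/6)[1*|5|^2 + 1*|0|^2 + 1*|1 + 3*exp(-2*I*pi/3) + exp(2*I*pi/3)|^2 + 1*|3|^2 + 1*|1 + exp(-2*I*pi/3) + 3*exp(2*I*pi/3)|^2 + 1*|0|^2]
  = (1/6)[(25) + (0) + (4) + (9) + (4) + (0)] = 42/6 = 7.
(Exp terms are combined using exp(i*s)*conj(exp(i*t)) = exp(i*(s-t)), and sums of them are collapsed using the identity that for every m > 1 the m distinct m-th roots of unity sum to 0, e.g. 1 + exp(2*I*pi/3) + exp(-2*I*pi/3) = 0.)
A character is irreducible iff <chi, chi> = 1, so this representation is reducible.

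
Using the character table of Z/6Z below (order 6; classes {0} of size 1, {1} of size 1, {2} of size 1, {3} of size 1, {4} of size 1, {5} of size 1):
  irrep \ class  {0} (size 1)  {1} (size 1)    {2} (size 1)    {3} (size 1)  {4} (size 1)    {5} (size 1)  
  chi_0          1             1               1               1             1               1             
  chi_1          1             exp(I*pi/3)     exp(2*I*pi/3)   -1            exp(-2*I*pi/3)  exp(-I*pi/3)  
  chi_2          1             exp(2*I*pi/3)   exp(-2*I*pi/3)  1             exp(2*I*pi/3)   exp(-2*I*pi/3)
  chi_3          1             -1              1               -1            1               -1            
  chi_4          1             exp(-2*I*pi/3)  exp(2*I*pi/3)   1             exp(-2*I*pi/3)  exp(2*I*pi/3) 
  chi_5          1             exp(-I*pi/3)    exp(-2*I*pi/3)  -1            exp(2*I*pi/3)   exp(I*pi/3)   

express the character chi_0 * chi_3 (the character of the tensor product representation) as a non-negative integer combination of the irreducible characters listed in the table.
chi_0 tensor chi_3 = chi_3 (all other irreducibles have multiplicity 0).

Justification: The character of a tensor product is the pointwise product (chi_0 * chi_3)(C) = chi_0(C) * chi_3(C):
  {0}: (1)*(1), {1}: (1)*(-1), {2}: (1)*(1), {3}: (1)*(-1), {4}: (1)*(1), {5}: (1)*(-1)
so (chi_0 * chi_3) takes values
  {0} -> 1, {1} -> -1, {2} -> 1, {3} -> -1, {4} -> 1, {5} -> -1.
Now take the inner product of this character with each irreducible chi from the table, <chi_0*chi_3, chi> = (1/6) sum_C |C| (chi_0*chi_3)(C) conj(chi(C)):
  <chi_0*chi_3, chi_0> = (1/6)[1*(1)*conj(1) + 1*(-1)*conj(1) + 1*(1)*conj(1) + 1*(-1)*conj(1) + 1*(1)*conj(1) + 1*(-1)*conj(1)]
      = (1/6)[(1) + (-1) + (1) + (-1) + (1) + (-1)] = 0/6 = 0
  <chi_0*chi_3, chi_1> = (1/6)[1*(1)*conj(1) + 1*(-1)*conj(exp(I*pi/3)) + 1*(1)*conj(exp(2*I*pi/3)) + 1*(-1)*conj(-1) + 1*(1)*conj(exp(-2*I*pi/3)) + 1*(-1)*conj(exp(-I*pi/3))]
      = (1/6)[(1) + (-exp(-I*pi/3)) + (exp(-2*I*pi/3)) + (1) + (exp(2*I*pi/3)) + (-exp(I*pi/3))] = 0/6 = 0
  <chi_0*chi_3, chi_2> = (1/6)[1*(1)*conj(1) + 1*(-1)*conj(exp(2*I*pi/3)) + 1*(1)*conj(exp(-2*I*pi/3)) + 1*(-1)*conj(1) + 1*(1)*conj(exp(2*I*pi/3)) + 1*(-1)*conj(exp(-2*I*pi/3))]
      = (1/6)[(1) + (-exp(-2*I*pi/3)) + (exp(2*I*pi/3)) + (-1) + (exp(-2*I*pi/3)) + (-exp(2*I*pi/3))] = 0/6 = 0
  <chi_0*chi_3, chi_3> = (1/6)[1*(1)*conj(1) + 1*(-1)*conj(-1) + 1*(1)*conj(1) + 1*(-1)*conj(-1) + 1*(1)*conj(1) + 1*(-1)*conj(-1)]
      = (1/6)[(1) + (1) + (1) + (1) + (1) + (1)] = 6/6 = 1
  <chi_0*chi_3, chi_4> = (1/6)[1*(1)*conj(1) + 1*(-1)*conj(exp(-2*I*pi/3)) + 1*(1)*conj(exp(2*I*pi/3)) + 1*(-1)*conj(1) + 1*(1)*conj(exp(-2*I*pi/3)) + 1*(-1)*conj(exp(2*I*pi/3))]
      = (1/6)[(1) + (-exp(2*I*pi/3)) + (exp(-2*I*pi/3)) + (-1) + (exp(2*I*pi/3)) + (-exp(-2*I*pi/3))] = 0/6 = 0
  <chi_0*chi_3, chi_5> = (1/6)[1*(1)*conj(1) + 1*(-1)*conj(exp(-I*pi/3)) + 1*(1)*conj(exp(-2*I*pi/3)) + 1*(-1)*conj(-1) + 1*(1)*conj(exp(2*I*pi/3)) + 1*(-1)*conj(exp(I*pi/3))]
      = (1/6)[(1) + (-exp(I*pi/3)) + (exp(2*I*pi/3)) + (1) + (exp(-2*I*pi/3)) + (-exp(-I*pi/3))] = 0/6 = 0
(Exp terms are combined using exp(i*s)*conj(exp(i*t)) = exp(i*(s-t)), and sums of them are collapsed using the identity that for every m > 1 the m distinct m-th roots of unity sum to 0, e.g. 1 + exp(2*I*pi/3) + exp(-2*I*pi/3) = 0.)
Hence the multiplicities are chi_3: 1. Dimension check: dim(chi_0)*dim(chi_3) = 1*1 = 1 and sum (mult * dim) = 1*1 = 1.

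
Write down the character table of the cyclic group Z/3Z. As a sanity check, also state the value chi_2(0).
Character table of Z/3Z (irreps indexed chi_0,...,chi_2 with chi_k(m) = zeta_3^(k*m), zeta_3 = exp(2*pi*i/3)):
  irrep \ class  {0} (size 1)  {1} (size 1)    {2} (size 1)  
  chi_0          1             1               1             
  chi_1          1             exp(2*I*pi/3)   exp(-2*I*pi/3)
  chi_2          1             exp(-2*I*pi/3)  exp(2*I*pi/3) 

Spot check: chi_2(0) = zeta_3^(2*0) = zeta_3^0 = 1.

Solution. Z/3Z is abelian, so all 3 irreducible complex representations are 1-dimensional. They are given by chi_k(m) = zeta_3^(k*m) for k = 0,...,2. Row orthogonality: sum_m chi_k(m) conj(chi_l(m)) = 3 * [k = l].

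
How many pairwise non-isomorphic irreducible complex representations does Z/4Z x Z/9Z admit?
36

Working: The number of irreducible complex representations of a finite group equals its number of conjugacy classes. Z/4Z x Z/9Z is abelian of order 36, so every element is its own conjugacy class: 36 classes, so Z/4Z x Z/9Z (order 36) has exactly 36 irreducible complex representations.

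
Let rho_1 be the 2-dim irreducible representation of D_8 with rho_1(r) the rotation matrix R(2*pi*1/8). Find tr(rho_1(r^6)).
chi_{rho_1}(r^6) = 2*cos(2*pi*1*6/8) = 0

Justification: rho_1(r^6) is rotation by angle 2*pi*1*6/8, whose trace is 2*cos(2*pi*1*6/8) = 0.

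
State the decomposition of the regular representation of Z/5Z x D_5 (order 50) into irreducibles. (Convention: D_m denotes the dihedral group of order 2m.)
Each irreducible V_i of dimension d_i appears with multiplicity d_i, i.e. rho_reg = (direct sum over all irreducibles V_i) d_i V_i. The irreducible dimensions for Z/5Z x D_5 are 1, 1, 1, 1, 1, 1, 1, 1, 1, 1, 2, 2, 2, 2, 2, 2, 2, 2, 2, 2: 10 irreducibles of dimension 1, each with multiplicity 1; 10 irreducibles of dimension 2, each with multiplicity 2. Total dimension 10*1*1 + 10*2*2 = 50 = |G|.

Derivation: General theorem: in the regular representation of a finite group G, each irreducible appears with multiplicity equal to its dimension. Check: dim(rho_reg) = sum d_i^2 = 1 + 1 + 1 + 1 + 1 + 1 + 1 + 1 + 1 + 1 + 4 + 4 + 4 + 4 + 4 + 4 + 4 + 4 + 4 + 4 = 50 = |G|.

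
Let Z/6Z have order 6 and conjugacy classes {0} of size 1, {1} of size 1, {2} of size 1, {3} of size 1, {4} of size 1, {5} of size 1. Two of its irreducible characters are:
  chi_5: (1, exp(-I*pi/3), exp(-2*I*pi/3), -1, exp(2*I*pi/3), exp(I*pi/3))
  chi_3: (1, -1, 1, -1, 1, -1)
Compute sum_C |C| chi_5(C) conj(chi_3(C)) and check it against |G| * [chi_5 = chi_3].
Sum = 0; so <chi_5, chi_3> = 0 (distinct irreducibles are orthogonal).

Details: Compute term by term over conjugacy classes (|C| * chi_5(C) * conj(chi_3(C))):
  1*(1)*conj(1) + 1*(exp(-I*pi/3))*conj(-1) + 1*(exp(-2*I*pi/3))*conj(1) + 1*(-1)*conj(-1) + 1*(exp(2*I*pi/3))*conj(1) + 1*(exp(I*pi/3))*conj(-1)
  = (1) + (-exp(-I*pi/3)) + (exp(-2*I*pi/3)) + (1) + (exp(2*I*pi/3)) + (-exp(I*pi/3))
  = 0.
(Exp terms are combined using exp(i*s)*conj(exp(i*t)) = exp(i*(s-t)), and sums of them are collapsed using the identity that for every m > 1 the m distinct m-th roots of unity sum to 0, e.g. 1 + exp(2*I*pi/3) + exp(-2*I*pi/3) = 0.)
Dividing by |G| = 6 gives 0/6 = 0, matching the row-orthogonality relation <chi_5, chi_3> = [chi_5 = chi_3].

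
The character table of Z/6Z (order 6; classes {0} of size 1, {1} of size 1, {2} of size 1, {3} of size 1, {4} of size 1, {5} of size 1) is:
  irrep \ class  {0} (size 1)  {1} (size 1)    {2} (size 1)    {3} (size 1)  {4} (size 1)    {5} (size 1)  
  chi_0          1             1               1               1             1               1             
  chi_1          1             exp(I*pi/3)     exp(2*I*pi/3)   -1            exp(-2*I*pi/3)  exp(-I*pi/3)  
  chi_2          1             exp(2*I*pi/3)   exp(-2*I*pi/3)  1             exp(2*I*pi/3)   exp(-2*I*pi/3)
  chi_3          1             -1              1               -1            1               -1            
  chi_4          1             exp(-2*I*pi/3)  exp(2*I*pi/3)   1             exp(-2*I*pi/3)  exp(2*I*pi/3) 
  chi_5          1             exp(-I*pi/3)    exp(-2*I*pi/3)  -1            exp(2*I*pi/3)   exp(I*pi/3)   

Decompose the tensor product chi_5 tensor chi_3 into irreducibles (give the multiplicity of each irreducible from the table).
chi_5 tensor chi_3 = chi_2 (all other irreducibles have multiplicity 0).

Proof sketch: The character of a tensor product is the pointwise product (chi_5 * chi_3)(C) = chi_5(C) * chi_3(C):
  {0}: (1)*(1), {1}: (exp(-I*pi/3))*(-1), {2}: (exp(-2*I*pi/3))*(1), {3}: (-1)*(-1), {4}: (exp(2*I*pi/3))*(1), {5}: (exp(I*pi/3))*(-1)
so (chi_5 * chi_3) takes values
  {0} -> 1, {1} -> -exp(-I*pi/3), {2} -> exp(-2*I*pi/3), {3} -> 1, {4} -> exp(2*I*pi/3), {5} -> -exp(I*pi/3).
Now take the inner product of this character with each irreducible chi from the table, <chi_5*chi_3, chi> = (1/6) sum_C |C| (chi_5*chi_3)(C) conj(chi(C)):
  <chi_5*chi_3, chi_0> = (1/6)[1*(1)*conj(1) + 1*(-exp(-I*pi/3))*conj(1) + 1*(exp(-2*I*pi/3))*conj(1) + 1*(1)*conj(1) + 1*(exp(2*I*pi/3))*conj(1) + 1*(-exp(I*pi/3))*conj(1)]
      = (1/6)[(1) + (-exp(-I*pi/3)) + (exp(-2*I*pi/3)) + (1) + (exp(2*I*pi/3)) + (-exp(I*pi/3))] = 0/6 = 0
  <chi_5*chi_3, chi_1> = (1/6)[1*(1)*conj(1) + 1*(-exp(-I*pi/3))*conj(exp(I*pi/3)) + 1*(exp(-2*I*pi/3))*conj(exp(2*I*pi/3)) + 1*(1)*conj(-1) + 1*(exp(2*I*pi/3))*conj(exp(-2*I*pi/3)) + 1*(-exp(I*pi/3))*conj(exp(-I*pi/3))]
      = (1/6)[(1) + (-exp(-2*I*pi/3)) + (exp(2*I*pi/3)) + (-1) + (exp(-2*I*pi/3)) + (-exp(2*I*pi/3))] = 0/6 = 0
  <chi_5*chi_3, chi_2> = (1/6)[1*(1)*conj(1) + 1*(-exp(-I*pi/3))*conj(exp(2*I*pi/3)) + 1*(exp(-2*I*pi/3))*conj(exp(-2*I*pi/3)) + 1*(1)*conj(1) + 1*(exp(2*I*pi/3))*conj(exp(2*I*pi/3)) + 1*(-exp(I*pi/3))*conj(exp(-2*I*pi/3))]
      = (1/6)[(1) + (1) + (1) + (1) + (1) + (1)] = 6/6 = 1
  <chi_5*chi_3, chi_3> = (1/6)[1*(1)*conj(1) + 1*(-exp(-I*pi/3))*conj(-1) + 1*(exp(-2*I*pi/3))*conj(1) + 1*(1)*conj(-1) + 1*(exp(2*I*pi/3))*conj(1) + 1*(-exp(I*pi/3))*conj(-1)]
      = (1/6)[(1) + (exp(-I*pi/3)) + (exp(-2*I*pi/3)) + (-1) + (exp(2*I*pi/3)) + (exp(I*pi/3))] = 0/6 = 0
  <chi_5*chi_3, chi_4> = (1/6)[1*(1)*conj(1) + 1*(-exp(-I*pi/3))*conj(exp(-2*I*pi/3)) + 1*(exp(-2*I*pi/3))*conj(exp(2*I*pi/3)) + 1*(1)*conj(1) + 1*(exp(2*I*pi/3))*conj(exp(-2*I*pi/3)) + 1*(-exp(I*pi/3))*conj(exp(2*I*pi/3))]
      = (1/6)[(1) + (-exp(I*pi/3)) + (exp(2*I*pi/3)) + (1) + (exp(-2*I*pi/3)) + (-exp(-I*pi/3))] = 0/6 = 0
  <chi_5*chi_3, chi_5> = (1/6)[1*(1)*conj(1) + 1*(-exp(-I*pi/3))*conj(exp(-I*pi/3)) + 1*(exp(-2*I*pi/3))*conj(exp(-2*I*pi/3)) + 1*(1)*conj(-1) + 1*(exp(2*I*pi/3))*conj(exp(2*I*pi/3)) + 1*(-exp(I*pi/3))*conj(exp(I*pi/3))]
      = (1/6)[(1) + (-1) + (1) + (-1) + (1) + (-1)] = 0/6 = 0
(Exp terms are combined using exp(i*s)*conj(exp(i*t)) = exp(i*(s-t)), and sums of them are collapsed using the identity that for every m > 1 the m distinct m-th roots of unity sum to 0, e.g. 1 + exp(2*I*pi/3) + exp(-2*I*pi/3) = 0.)
Hence the multiplicities are chi_2: 1. Dimension check: dim(chi_5)*dim(chi_3) = 1*1 = 1 and sum (mult * dim) = 1*1 = 1.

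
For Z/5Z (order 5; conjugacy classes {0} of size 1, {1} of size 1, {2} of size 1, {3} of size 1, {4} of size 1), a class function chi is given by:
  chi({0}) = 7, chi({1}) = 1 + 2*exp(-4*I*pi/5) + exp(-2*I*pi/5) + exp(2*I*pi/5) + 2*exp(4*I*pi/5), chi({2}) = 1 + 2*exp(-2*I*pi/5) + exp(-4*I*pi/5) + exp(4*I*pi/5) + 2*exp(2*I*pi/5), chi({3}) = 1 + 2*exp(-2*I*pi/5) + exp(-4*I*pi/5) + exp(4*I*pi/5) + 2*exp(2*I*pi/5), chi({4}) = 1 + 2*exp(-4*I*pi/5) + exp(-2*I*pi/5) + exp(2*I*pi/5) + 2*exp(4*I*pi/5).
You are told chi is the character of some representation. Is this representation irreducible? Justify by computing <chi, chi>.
Not irreducible (reducible): <chi, chi> = 11 > 1.

Justification: <chi, chi> = (1/|G|) sum_C |C| * |chi(C)|^2 = (1/5)[1*|7|^2 + 1*|1 + 2*exp(-4*I*pi/5) + exp(-2*I*pi/5) + exp(2*I*pi/5) + 2*exp(4*I*pi/5)|^2 + 1*|1 + 2*exp(-2*I*pi/5) + exp(-4*I*pi/5) + exp(4*I*pi/5) + 2*exp(2*I*pi/5)|^2 + 1*|1 + 2*exp(-2*I*pi/5) + exp(-4*I*pi/5) + exp(4*I*pi/5) + 2*exp(2*I*pi/5)|^2 + 1*|1 + 2*exp(-4*I*pi/5) + exp(-2*I*pi/5) + exp(2*I*pi/5) + 2*exp(4*I*pi/5)|^2]
  = (1/5)[(49) + (11 + 10*exp(-2*I*pi/5) + 9*exp(-4*I*pi/5) + 9*exp(4*I*pi/5) + 10*exp(2*I*pi/5)) + (11 + 9*exp(-2*I*pi/5) + 10*exp(-4*I*pi/5) + 10*exp(4*I*pi/5) + 9*exp(2*I*pi/5)) + (11 + 9*exp(-2*I*pi/5) + 10*exp(-4*I*pi/5) + 10*exp(4*I*pi/5) + 9*exp(2*I*pi/5)) + (11 + 10*exp(-2*I*pi/5) + 9*exp(-4*I*pi/5) + 9*exp(4*I*pi/5) + 10*exp(2*I*pi/5))] = 55/5 = 11.
(Exp terms are combined using exp(i*s)*conj(exp(i*t)) = exp(i*(s-t)), and sums of them are collapsed using the identity that for every m > 1 the m distinct m-th roots of unity sum to 0, e.g. 1 + exp(2*I*pi/3) + exp(-2*I*pi/3) = 0.)
A character is irreducible iff <chi, chi> = 1, so this representation is reducible.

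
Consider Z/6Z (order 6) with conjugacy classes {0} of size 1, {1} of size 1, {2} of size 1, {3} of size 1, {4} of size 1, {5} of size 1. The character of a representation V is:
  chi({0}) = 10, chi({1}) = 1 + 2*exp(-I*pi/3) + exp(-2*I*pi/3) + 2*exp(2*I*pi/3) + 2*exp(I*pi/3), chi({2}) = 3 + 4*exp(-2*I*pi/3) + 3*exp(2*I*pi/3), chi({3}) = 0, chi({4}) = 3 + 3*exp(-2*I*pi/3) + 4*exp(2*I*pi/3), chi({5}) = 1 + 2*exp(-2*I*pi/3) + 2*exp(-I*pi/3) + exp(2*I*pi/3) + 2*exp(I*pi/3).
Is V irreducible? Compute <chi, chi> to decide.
Not irreducible (reducible): <chi, chi> = 18 > 1.

<chi, chi> = (1/|G|) sum_C |C| * |chi(C)|^2 = (1/6)[1*|10|^2 + 1*|1 + 2*exp(-I*pi/3) + exp(-2*I*pi/3) + 2*exp(2*I*pi/3) + 2*exp(I*pi/3)|^2 + 1*|3 + 4*exp(-2*I*pi/3) + 3*exp(2*I*pi/3)|^2 + 1*|0|^2 + 1*|3 + 3*exp(-2*I*pi/3) + 4*exp(2*I*pi/3)|^2 + 1*|1 + 2*exp(-2*I*pi/3) + 2*exp(-I*pi/3) + exp(2*I*pi/3) + 2*exp(I*pi/3)|^2]
  = (1/6)[(100) + (3) + (1) + (0) + (1) + (3)] = 108/6 = 18.
(Exp terms are combined using exp(i*s)*conj(exp(i*t)) = exp(i*(s-t)), and sums of them are collapsed using the identity that for every m > 1 the m distinct m-th roots of unity sum to 0, e.g. 1 + exp(2*I*pi/3) + exp(-2*I*pi/3) = 0.)
A character is irreducible iff <chi, chi> = 1, so this representation is reducible.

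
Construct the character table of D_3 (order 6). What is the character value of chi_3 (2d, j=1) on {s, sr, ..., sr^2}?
Conjugacy classes: {e} of size 1, {r^1, r^2} of size 2, {s, sr, ..., sr^2} of size 3.
Character table:
  irrep \ class              {e} (size 1)  {r^1, r^2} (size 2)  {s, sr, ..., sr^2} (size 3)
  chi_1 (triv)               1             1                    1                          
  chi_2 (sign: r->1, s->-1)  1             1                    -1                         
  chi_3 (2d, j=1)            2             -1                   0                          

Spot check: chi_3 (2d, j=1) on {s, sr, ..., sr^2} = 0.

Why: D_3 has order 2*3 = 6 with 3 conjugacy classes, hence 3 irreducibles. Sum of squared dims 1 + 1 + 4 = 6 = |G|. Linear characters come from the abelianisation; the 2-dimensional irreps have character r^k -> 2*cos(2*pi*j*k/3), reflections -> 0.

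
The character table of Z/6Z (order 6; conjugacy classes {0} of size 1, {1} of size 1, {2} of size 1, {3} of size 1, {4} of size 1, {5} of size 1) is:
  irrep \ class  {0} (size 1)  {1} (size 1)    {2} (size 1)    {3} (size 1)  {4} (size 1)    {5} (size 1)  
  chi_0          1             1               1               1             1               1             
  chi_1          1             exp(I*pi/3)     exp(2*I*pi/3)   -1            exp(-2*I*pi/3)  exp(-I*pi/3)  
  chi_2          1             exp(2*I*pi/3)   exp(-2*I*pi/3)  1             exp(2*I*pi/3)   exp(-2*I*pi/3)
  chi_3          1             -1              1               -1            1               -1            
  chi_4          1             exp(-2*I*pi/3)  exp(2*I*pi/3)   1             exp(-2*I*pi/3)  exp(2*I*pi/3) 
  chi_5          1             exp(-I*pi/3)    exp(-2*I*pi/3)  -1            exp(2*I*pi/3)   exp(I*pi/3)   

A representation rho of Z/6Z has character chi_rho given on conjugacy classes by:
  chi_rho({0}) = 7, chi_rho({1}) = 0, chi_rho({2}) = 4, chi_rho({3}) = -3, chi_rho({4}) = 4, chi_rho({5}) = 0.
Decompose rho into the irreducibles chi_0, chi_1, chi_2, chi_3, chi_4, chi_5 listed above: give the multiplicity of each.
Multiplicities: chi_0: 2, chi_1: 1, chi_2: 0, chi_3: 3, chi_4: 0, chi_5: 1.

Justification: Use <chi_rho, chi> = (1/|G|) sum_C |C| * chi_rho(C) * conj(chi(C)) with |G| = 6 for each irreducible chi in the table:
  <chi_rho, chi_0> = (1/6)[1*(7)*conj(1) + 1*(0)*conj(1) + 1*(4)*conj(1) + 1*(-3)*conj(1) + 1*(4)*conj(1) + 1*(0)*conj(1)]
      = (1/6)[(7) + (0) + (4) + (-3) + (4) + (0)] = 12/6 = 2
  <chi_rho, chi_1> = (1/6)[1*(7)*conj(1) + 1*(0)*conj(exp(I*pi/3)) + 1*(4)*conj(exp(2*I*pi/3)) + 1*(-3)*conj(-1) + 1*(4)*conj(exp(-2*I*pi/3)) + 1*(0)*conj(exp(-I*pi/3))]
      = (1/6)[(7) + (0) + (1 + 5*exp(-2*I*pi/3) + exp(2*I*pi/3)) + (3) + (1 + exp(-2*I*pi/3) + 5*exp(2*I*pi/3)) + (0)] = 6/6 = 1
  <chi_rho, chi_2> = (1/6)[1*(7)*conj(1) + 1*(0)*conj(exp(2*I*pi/3)) + 1*(4)*conj(exp(-2*I*pi/3)) + 1*(-3)*conj(1) + 1*(4)*conj(exp(2*I*pi/3)) + 1*(0)*conj(exp(-2*I*pi/3))]
      = (1/6)[(7) + (0) + (1 + exp(-2*I*pi/3) + 5*exp(2*I*pi/3)) + (-3) + (1 + 5*exp(-2*I*pi/3) + exp(2*I*pi/3)) + (0)] = 0/6 = 0
  <chi_rho, chi_3> = (1/6)[1*(7)*conj(1) + 1*(0)*conj(-1) + 1*(4)*conj(1) + 1*(-3)*conj(-1) + 1*(4)*conj(1) + 1*(0)*conj(-1)]
      = (1/6)[(7) + (0) + (4) + (3) + (4) + (0)] = 18/6 = 3
  <chi_rho, chi_4> = (1/6)[1*(7)*conj(1) + 1*(0)*conj(exp(-2*I*pi/3)) + 1*(4)*conj(exp(2*I*pi/3)) + 1*(-3)*conj(1) + 1*(4)*conj(exp(-2*I*pi/3)) + 1*(0)*conj(exp(2*I*pi/3))]
      = (1/6)[(7) + (0) + (1 + 5*exp(-2*I*pi/3) + exp(2*I*pi/3)) + (-3) + (1 + exp(-2*I*pi/3) + 5*exp(2*I*pi/3)) + (0)] = 0/6 = 0
  <chi_rho, chi_5> = (1/6)[1*(7)*conj(1) + 1*(0)*conj(exp(-I*pi/3)) + 1*(4)*conj(exp(-2*I*pi/3)) + 1*(-3)*conj(-1) + 1*(4)*conj(exp(2*I*pi/3)) + 1*(0)*conj(exp(I*pi/3))]
      = (1/6)[(7) + (0) + (1 + exp(-2*I*pi/3) + 5*exp(2*I*pi/3)) + (3) + (1 + 5*exp(-2*I*pi/3) + exp(2*I*pi/3)) + (0)] = 6/6 = 1
(Exp terms are combined using exp(i*s)*conj(exp(i*t)) = exp(i*(s-t)), and sums of them are collapsed using the identity that for every m > 1 the m distinct m-th roots of unity sum to 0, e.g. 1 + exp(2*I*pi/3) + exp(-2*I*pi/3) = 0.)
Dimension check: dim(rho) = sum (mult * dim) = 2*1 + 1*1 + 0*1 + 3*1 + 0*1 + 1*1 = 7 = chi_rho(e) = 7.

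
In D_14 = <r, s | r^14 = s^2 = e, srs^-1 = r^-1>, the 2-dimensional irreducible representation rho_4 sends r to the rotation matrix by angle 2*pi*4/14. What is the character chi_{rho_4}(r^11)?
chi_{rho_4}(r^11) = 2*cos(2*pi*4*11/14) = 2*cos(44*pi/7)

Proof sketch: rho_4(r^11) is rotation by angle 2*pi*4*11/14, whose trace is 2*cos(2*pi*4*11/14) = 2*cos(44*pi/7).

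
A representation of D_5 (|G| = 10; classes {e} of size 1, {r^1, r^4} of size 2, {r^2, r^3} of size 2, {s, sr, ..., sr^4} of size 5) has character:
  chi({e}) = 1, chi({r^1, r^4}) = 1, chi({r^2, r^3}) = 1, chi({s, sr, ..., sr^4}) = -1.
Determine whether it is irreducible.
Irreducible: <chi, chi> = 1.

Argument: <chi, chi> = (1/|G|) sum_C |C| * |chi(C)|^2 = (1/10)[1*|1|^2 + 2*|1|^2 + 2*|1|^2 + 5*|-1|^2]
  = (1/10)[(1) + (2) + (2) + (5)] = 10/10 = 1.
A character is irreducible iff <chi, chi> = 1, so this representation is irreducible.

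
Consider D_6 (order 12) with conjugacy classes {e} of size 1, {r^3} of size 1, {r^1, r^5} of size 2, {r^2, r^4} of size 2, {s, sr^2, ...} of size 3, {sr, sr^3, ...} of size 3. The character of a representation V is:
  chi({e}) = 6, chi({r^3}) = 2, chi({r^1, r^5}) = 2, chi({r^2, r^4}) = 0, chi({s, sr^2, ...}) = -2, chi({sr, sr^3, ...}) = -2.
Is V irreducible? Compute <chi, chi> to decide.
Not irreducible (reducible): <chi, chi> = 6 > 1.

Reasoning: <chi, chi> = (1/|G|) sum_C |C| * |chi(C)|^2 = (1/12)[1*|6|^2 + 1*|2|^2 + 2*|2|^2 + 2*|0|^2 + 3*|-2|^2 + 3*|-2|^2]
  = (1/12)[(36) + (4) + (8) + (0) + (12) + (12)] = 72/12 = 6.
A character is irreducible iff <chi, chi> = 1, so this representation is reducible.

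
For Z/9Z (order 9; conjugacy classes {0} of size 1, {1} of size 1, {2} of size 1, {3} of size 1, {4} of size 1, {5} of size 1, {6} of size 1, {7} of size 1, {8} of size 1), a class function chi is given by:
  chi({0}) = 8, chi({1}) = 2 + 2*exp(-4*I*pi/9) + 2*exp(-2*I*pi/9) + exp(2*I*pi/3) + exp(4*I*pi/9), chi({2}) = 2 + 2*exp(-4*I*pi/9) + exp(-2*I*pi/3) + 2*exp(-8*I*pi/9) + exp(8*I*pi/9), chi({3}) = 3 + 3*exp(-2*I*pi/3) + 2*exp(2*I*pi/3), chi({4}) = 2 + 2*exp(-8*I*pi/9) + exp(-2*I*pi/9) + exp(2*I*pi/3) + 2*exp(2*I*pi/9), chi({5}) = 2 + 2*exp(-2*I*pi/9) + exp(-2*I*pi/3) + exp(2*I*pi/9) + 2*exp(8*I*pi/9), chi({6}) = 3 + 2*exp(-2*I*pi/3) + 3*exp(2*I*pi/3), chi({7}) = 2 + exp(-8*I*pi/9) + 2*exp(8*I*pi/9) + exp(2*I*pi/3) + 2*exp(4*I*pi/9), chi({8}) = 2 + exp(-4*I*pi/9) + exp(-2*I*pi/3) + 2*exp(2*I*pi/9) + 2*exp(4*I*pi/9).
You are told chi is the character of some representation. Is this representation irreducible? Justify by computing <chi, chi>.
Not irreducible (reducible): <chi, chi> = 14 > 1.

Justification: <chi, chi> = (1/|G|) sum_C |C| * |chi(C)|^2 = (1/9)[1*|8|^2 + 1*|2 + 2*exp(-4*I*pi/9) + 2*exp(-2*I*pi/9) + exp(2*I*pi/3) + exp(4*I*pi/9)|^2 + 1*|2 + 2*exp(-4*I*pi/9) + exp(-2*I*pi/3) + 2*exp(-8*I*pi/9) + exp(8*I*pi/9)|^2 + 1*|3 + 3*exp(-2*I*pi/3) + 2*exp(2*I*pi/3)|^2 + 1*|2 + 2*exp(-8*I*pi/9) + exp(-2*I*pi/9) + exp(2*I*pi/3) + 2*exp(2*I*pi/9)|^2 + 1*|2 + 2*exp(-2*I*pi/9) + exp(-2*I*pi/3) + exp(2*I*pi/9) + 2*exp(8*I*pi/9)|^2 + 1*|3 + 2*exp(-2*I*pi/3) + 3*exp(2*I*pi/3)|^2 + 1*|2 + exp(-8*I*pi/9) + 2*exp(8*I*pi/9) + exp(2*I*pi/3) + 2*exp(4*I*pi/9)|^2 + 1*|2 + exp(-4*I*pi/9) + exp(-2*I*pi/3) + 2*exp(2*I*pi/9) + 2*exp(4*I*pi/9)|^2]
  = (1/9)[(64) + (14 + 6*exp(-4*I*pi/9) + 9*exp(-2*I*pi/9) + 4*exp(-2*I*pi/3) + 6*exp(-8*I*pi/9) + 6*exp(8*I*pi/9) + 4*exp(2*I*pi/3) + 9*exp(2*I*pi/9) + 6*exp(4*I*pi/9)) + (14 + 9*exp(-4*I*pi/9) + 6*exp(-2*I*pi/9) + 4*exp(-2*I*pi/3) + 6*exp(-8*I*pi/9) + 6*exp(8*I*pi/9) + 4*exp(2*I*pi/3) + 6*exp(2*I*pi/9) + 9*exp(4*I*pi/9)) + (1) + (14 + 6*exp(-4*I*pi/9) + 6*exp(-2*I*pi/9) + 4*exp(-2*I*pi/3) + 9*exp(-8*I*pi/9) + 9*exp(8*I*pi/9) + 4*exp(2*I*pi/3) + 6*exp(2*I*pi/9) + 6*exp(4*I*pi/9)) + (14 + 6*exp(-4*I*pi/9) + 6*exp(-2*I*pi/9) + 4*exp(-2*I*pi/3) + 9*exp(-8*I*pi/9) + 9*exp(8*I*pi/9) + 4*exp(2*I*pi/3) + 6*exp(2*I*pi/9) + 6*exp(4*I*pi/9)) + (1) + (14 + 9*exp(-4*I*pi/9) + 6*exp(-2*I*pi/9) + 4*exp(-2*I*pi/3) + 6*exp(-8*I*pi/9) + 6*exp(8*I*pi/9) + 4*exp(2*I*pi/3) + 6*exp(2*I*pi/9) + 9*exp(4*I*pi/9)) + (14 + 6*exp(-4*I*pi/9) + 9*exp(-2*I*pi/9) + 4*exp(-2*I*pi/3) + 6*exp(-8*I*pi/9) + 6*exp(8*I*pi/9) + 4*exp(2*I*pi/3) + 9*exp(2*I*pi/9) + 6*exp(4*I*pi/9))] = 126/9 = 14.
(Exp terms are combined using exp(i*s)*conj(exp(i*t)) = exp(i*(s-t)), and sums of them are collapsed using the identity that for every m > 1 the m distinct m-th roots of unity sum to 0, e.g. 1 + exp(2*I*pi/3) + exp(-2*I*pi/3) = 0.)
A character is irreducible iff <chi, chi> = 1, so this representation is reducible.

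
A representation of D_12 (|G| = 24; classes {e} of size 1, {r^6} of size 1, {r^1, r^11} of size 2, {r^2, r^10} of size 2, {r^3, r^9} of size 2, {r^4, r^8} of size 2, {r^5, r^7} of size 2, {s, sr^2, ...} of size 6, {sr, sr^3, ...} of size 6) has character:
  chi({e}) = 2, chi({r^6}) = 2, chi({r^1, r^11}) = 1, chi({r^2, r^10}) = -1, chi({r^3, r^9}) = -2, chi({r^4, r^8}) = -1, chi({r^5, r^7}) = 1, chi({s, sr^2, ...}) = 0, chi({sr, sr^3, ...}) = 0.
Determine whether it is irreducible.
Irreducible: <chi, chi> = 1.

Details: <chi, chi> = (1/|G|) sum_C |C| * |chi(C)|^2 = (1/24)[1*|2|^2 + 1*|2|^2 + 2*|1|^2 + 2*|-1|^2 + 2*|-2|^2 + 2*|-1|^2 + 2*|1|^2 + 6*|0|^2 + 6*|0|^2]
  = (1/24)[(4) + (4) + (2) + (2) + (8) + (2) + (2) + (0) + (0)] = 24/24 = 1.
A character is irreducible iff <chi, chi> = 1, so this representation is irreducible.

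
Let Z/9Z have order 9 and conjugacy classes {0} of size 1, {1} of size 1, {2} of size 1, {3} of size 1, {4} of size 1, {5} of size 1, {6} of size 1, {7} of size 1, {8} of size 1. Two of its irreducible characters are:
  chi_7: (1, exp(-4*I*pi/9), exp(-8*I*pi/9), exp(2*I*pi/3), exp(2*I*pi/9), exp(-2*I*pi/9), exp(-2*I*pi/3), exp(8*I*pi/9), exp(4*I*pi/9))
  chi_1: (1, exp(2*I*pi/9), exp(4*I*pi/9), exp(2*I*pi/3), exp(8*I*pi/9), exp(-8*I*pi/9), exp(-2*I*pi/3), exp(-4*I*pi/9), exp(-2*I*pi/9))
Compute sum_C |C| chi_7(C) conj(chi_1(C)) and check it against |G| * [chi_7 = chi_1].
Sum = 0; so <chi_7, chi_1> = 0 (distinct irreducibles are orthogonal).

Derivation: Compute term by term over conjugacy classes (|C| * chi_7(C) * conj(chi_1(C))):
  1*(1)*conj(1) + 1*(exp(-4*I*pi/9))*conj(exp(2*I*pi/9)) + 1*(exp(-8*I*pi/9))*conj(exp(4*I*pi/9)) + 1*(exp(2*I*pi/3))*conj(exp(2*I*pi/3)) + 1*(exp(2*I*pi/9))*conj(exp(8*I*pi/9)) + 1*(exp(-2*I*pi/9))*conj(exp(-8*I*pi/9)) + 1*(exp(-2*I*pi/3))*conj(exp(-2*I*pi/3)) + 1*(exp(8*I*pi/9))*conj(exp(-4*I*pi/9)) + 1*(exp(4*I*pi/9))*conj(exp(-2*I*pi/9))
  = (1) + (exp(-2*I*pi/3)) + (exp(2*I*pi/3)) + (1) + (exp(-2*I*pi/3)) + (exp(2*I*pi/3)) + (1) + (exp(-2*I*pi/3)) + (exp(2*I*pi/3))
  = 0.
(Exp terms are combined using exp(i*s)*conj(exp(i*t)) = exp(i*(s-t)), and sums of them are collapsed using the identity that for every m > 1 the m distinct m-th roots of unity sum to 0, e.g. 1 + exp(2*I*pi/3) + exp(-2*I*pi/3) = 0.)
Dividing by |G| = 9 gives 0/9 = 0, matching the row-orthogonality relation <chi_7, chi_1> = [chi_7 = chi_1].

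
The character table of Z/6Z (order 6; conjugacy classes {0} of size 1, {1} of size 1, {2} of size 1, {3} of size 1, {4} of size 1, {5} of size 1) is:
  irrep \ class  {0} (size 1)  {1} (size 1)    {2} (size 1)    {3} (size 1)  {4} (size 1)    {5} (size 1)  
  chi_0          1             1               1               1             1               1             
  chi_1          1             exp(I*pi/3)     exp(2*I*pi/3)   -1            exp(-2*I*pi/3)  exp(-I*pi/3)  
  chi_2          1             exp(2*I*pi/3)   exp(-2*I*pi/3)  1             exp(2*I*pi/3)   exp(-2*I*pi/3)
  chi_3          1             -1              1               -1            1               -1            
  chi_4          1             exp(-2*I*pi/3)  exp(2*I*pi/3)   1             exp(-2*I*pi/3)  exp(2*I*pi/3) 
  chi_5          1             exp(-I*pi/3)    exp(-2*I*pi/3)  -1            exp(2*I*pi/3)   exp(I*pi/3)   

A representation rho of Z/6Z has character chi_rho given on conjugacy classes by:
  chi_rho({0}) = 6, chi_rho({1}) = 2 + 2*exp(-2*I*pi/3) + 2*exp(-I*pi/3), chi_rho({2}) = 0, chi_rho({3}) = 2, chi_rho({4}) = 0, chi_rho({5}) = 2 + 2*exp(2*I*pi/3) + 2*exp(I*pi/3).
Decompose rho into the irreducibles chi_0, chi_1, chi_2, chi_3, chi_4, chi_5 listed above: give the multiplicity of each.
Multiplicities: chi_0: 2, chi_1: 0, chi_2: 0, chi_3: 0, chi_4: 2, chi_5: 2.

Use <chi_rho, chi> = (1/|G|) sum_C |C| * chi_rho(C) * conj(chi(C)) with |G| = 6 for each irreducible chi in the table:
  <chi_rho, chi_0> = (1/6)[1*(6)*conj(1) + 1*(2 + 2*exp(-2*I*pi/3) + 2*exp(-I*pi/3))*conj(1) + 1*(0)*conj(1) + 1*(2)*conj(1) + 1*(0)*conj(1) + 1*(2 + 2*exp(2*I*pi/3) + 2*exp(I*pi/3))*conj(1)]
      = (1/6)[(6) + (2 + 2*exp(-2*I*pi/3) + 2*exp(-I*pi/3)) + (0) + (2) + (0) + (2 + 2*exp(2*I*pi/3) + 2*exp(I*pi/3))] = 12/6 = 2
  <chi_rho, chi_1> = (1/6)[1*(6)*conj(1) + 1*(2 + 2*exp(-2*I*pi/3) + 2*exp(-I*pi/3))*conj(exp(I*pi/3)) + 1*(0)*conj(exp(2*I*pi/3)) + 1*(2)*conj(-1) + 1*(0)*conj(exp(-2*I*pi/3)) + 1*(2 + 2*exp(2*I*pi/3) + 2*exp(I*pi/3))*conj(exp(-I*pi/3))]
      = (1/6)[(6) + (-2 + 2*exp(-2*I*pi/3) + 2*exp(-I*pi/3)) + (0) + (-2) + (0) + (-2 + 2*exp(2*I*pi/3) + 2*exp(I*pi/3))] = 0/6 = 0
  <chi_rho, chi_2> = (1/6)[1*(6)*conj(1) + 1*(2 + 2*exp(-2*I*pi/3) + 2*exp(-I*pi/3))*conj(exp(2*I*pi/3)) + 1*(0)*conj(exp(-2*I*pi/3)) + 1*(2)*conj(1) + 1*(0)*conj(exp(2*I*pi/3)) + 1*(2 + 2*exp(2*I*pi/3) + 2*exp(I*pi/3))*conj(exp(-2*I*pi/3))]
      = (1/6)[(6) + (-4) + (0) + (2) + (0) + (-4)] = 0/6 = 0
  <chi_rho, chi_3> = (1/6)[1*(6)*conj(1) + 1*(2 + 2*exp(-2*I*pi/3) + 2*exp(-I*pi/3))*conj(-1) + 1*(0)*conj(1) + 1*(2)*conj(-1) + 1*(0)*conj(1) + 1*(2 + 2*exp(2*I*pi/3) + 2*exp(I*pi/3))*conj(-1)]
      = (1/6)[(6) + (-2 - 2*exp(-I*pi/3) - 2*exp(-2*I*pi/3)) + (0) + (-2) + (0) + (-2 - 2*exp(I*pi/3) - 2*exp(2*I*pi/3))] = 0/6 = 0
  <chi_rho, chi_4> = (1/6)[1*(6)*conj(1) + 1*(2 + 2*exp(-2*I*pi/3) + 2*exp(-I*pi/3))*conj(exp(-2*I*pi/3)) + 1*(0)*conj(exp(2*I*pi/3)) + 1*(2)*conj(1) + 1*(0)*conj(exp(-2*I*pi/3)) + 1*(2 + 2*exp(2*I*pi/3) + 2*exp(I*pi/3))*conj(exp(2*I*pi/3))]
      = (1/6)[(6) + (2 + 2*exp(2*I*pi/3) + 2*exp(I*pi/3)) + (0) + (2) + (0) + (2 + 2*exp(-2*I*pi/3) + 2*exp(-I*pi/3))] = 12/6 = 2
  <chi_rho, chi_5> = (1/6)[1*(6)*conj(1) + 1*(2 + 2*exp(-2*I*pi/3) + 2*exp(-I*pi/3))*conj(exp(-I*pi/3)) + 1*(0)*conj(exp(-2*I*pi/3)) + 1*(2)*conj(-1) + 1*(0)*conj(exp(2*I*pi/3)) + 1*(2 + 2*exp(2*I*pi/3) + 2*exp(I*pi/3))*conj(exp(I*pi/3))]
      = (1/6)[(6) + (4) + (0) + (-2) + (0) + (4)] = 12/6 = 2
(Exp terms are combined using exp(i*s)*conj(exp(i*t)) = exp(i*(s-t)), and sums of them are collapsed using the identity that for every m > 1 the m distinct m-th roots of unity sum to 0, e.g. 1 + exp(2*I*pi/3) + exp(-2*I*pi/3) = 0.)
Dimension check: dim(rho) = sum (mult * dim) = 2*1 + 0*1 + 0*1 + 0*1 + 2*1 + 2*1 = 6 = chi_rho(e) = 6.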